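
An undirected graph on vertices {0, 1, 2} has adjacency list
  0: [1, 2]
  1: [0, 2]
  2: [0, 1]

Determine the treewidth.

2

A width-2 tree decomposition is:
Bags: B1 = {0, 1, 2}
Tree: (single bag)
With just one bag of size 3, the width is 3 − 1 = 2, so tw(G) ≤ 2. On the other hand G contains the 3-clique {0, 1, 2}. A clique must lie in a single bag of any decomposition, so no decomposition can have width below 2. Hence tw(G) = 2 exactly.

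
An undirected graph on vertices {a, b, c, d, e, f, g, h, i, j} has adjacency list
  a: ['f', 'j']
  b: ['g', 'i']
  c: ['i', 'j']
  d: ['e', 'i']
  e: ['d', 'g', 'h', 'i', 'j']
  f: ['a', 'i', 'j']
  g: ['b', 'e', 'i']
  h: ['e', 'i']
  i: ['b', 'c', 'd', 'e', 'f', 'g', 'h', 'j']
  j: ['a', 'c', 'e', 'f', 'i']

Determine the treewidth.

2

A width-2 tree decomposition is:
Bags: B1 = {e, i, j}  B2 = {d, e, i}  B3 = {e, g, i}  B4 = {f, i, j}  B5 = {b, g, i}  B6 = {e, h, i}  B7 = {a, f, j}  B8 = {c, i, j}
Tree: B1–B2, B1–B3, B1–B4, B3–B5, B1–B6, B4–B7, B1–B8
The largest bag has 3 vertices, giving width 2; this decomposition certifies tw(G) ≤ 2. For the lower bound, the 3 vertices {a, f, j} are pairwise adjacent, and any tree decomposition puts a clique entirely inside one bag — forcing width ≥ 2. Hence tw(G) = 2 exactly.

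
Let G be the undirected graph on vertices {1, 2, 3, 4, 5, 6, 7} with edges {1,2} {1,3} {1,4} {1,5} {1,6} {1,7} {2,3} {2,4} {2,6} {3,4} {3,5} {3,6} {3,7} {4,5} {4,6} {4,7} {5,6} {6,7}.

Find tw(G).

A width-4 tree decomposition is:
Bags: B1 = {1, 3, 4, 5, 6}  B2 = {1, 3, 4, 6, 7}  B3 = {1, 2, 3, 4, 6}
Tree: B1–B2, B1–B3
The largest bag has 5 vertices, giving width 4; this decomposition certifies tw(G) ≤ 4. For the lower bound, the 5 vertices {1, 2, 3, 4, 6} are pairwise adjacent, and any tree decomposition puts a clique entirely inside one bag — forcing width ≥ 4. Therefore the treewidth is 4.

4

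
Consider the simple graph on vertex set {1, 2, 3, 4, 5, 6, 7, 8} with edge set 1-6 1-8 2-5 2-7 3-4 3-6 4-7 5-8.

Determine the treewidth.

2

A width-2 tree decomposition is:
Bags: B1 = {1, 3, 6}  B2 = {1, 3, 4}  B3 = {1, 4, 7}  B4 = {1, 2, 7}  B5 = {1, 2, 5}  B6 = {1, 5, 8}
Tree: B1–B2, B2–B3, B3–B4, B4–B5, B5–B6
Every bag has size at most 3, so the width is 3 − 1 = 2 and tw(G) ≤ 2. Since 1–6–3–4–7–2–5–8–1 is a cycle in G, G is not acyclic. Forests are exactly the graphs of treewidth ≤ 1, so tw(G) ≥ 2. Hence tw(G) = 2 exactly.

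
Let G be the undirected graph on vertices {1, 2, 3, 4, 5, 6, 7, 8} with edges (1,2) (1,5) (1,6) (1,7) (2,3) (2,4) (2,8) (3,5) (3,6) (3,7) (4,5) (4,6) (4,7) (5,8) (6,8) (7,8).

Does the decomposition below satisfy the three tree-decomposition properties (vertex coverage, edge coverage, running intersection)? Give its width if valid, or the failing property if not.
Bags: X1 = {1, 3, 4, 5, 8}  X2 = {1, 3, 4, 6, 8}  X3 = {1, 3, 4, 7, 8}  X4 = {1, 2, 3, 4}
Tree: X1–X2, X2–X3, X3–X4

No — edge (8,2) lies in no bag.

A tree decomposition must satisfy three properties: every vertex lies in some bag; for every edge, both endpoints lie together in some bag; and for every vertex, the bags containing it form a connected subtree. Here edge (8,2) lies in no bag, so the decomposition is invalid.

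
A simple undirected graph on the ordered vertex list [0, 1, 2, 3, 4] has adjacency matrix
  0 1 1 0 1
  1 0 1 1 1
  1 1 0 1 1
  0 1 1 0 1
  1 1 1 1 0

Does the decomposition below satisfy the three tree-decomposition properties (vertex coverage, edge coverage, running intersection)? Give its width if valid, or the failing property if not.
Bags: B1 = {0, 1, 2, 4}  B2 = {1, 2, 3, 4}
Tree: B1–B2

Vertex coverage: the bags together contain {0, 1, 2, 3, 4}, the full vertex set. Edge coverage: each edge of G has both endpoints in at least one bag. Running intersection: for every vertex, the bags containing it form a connected subtree. All three properties hold, so this is a valid tree decomposition of width max|bag| − 1 = 3, and hence tw(G) ≤ 3.

Yes; width 3.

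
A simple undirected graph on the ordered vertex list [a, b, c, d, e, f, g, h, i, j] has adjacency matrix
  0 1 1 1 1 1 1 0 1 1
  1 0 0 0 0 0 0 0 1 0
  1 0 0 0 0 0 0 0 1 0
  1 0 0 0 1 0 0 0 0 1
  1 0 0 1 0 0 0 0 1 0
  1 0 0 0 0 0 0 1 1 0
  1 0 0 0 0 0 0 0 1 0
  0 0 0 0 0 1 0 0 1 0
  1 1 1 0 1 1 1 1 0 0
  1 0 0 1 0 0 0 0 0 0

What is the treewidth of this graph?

A width-2 tree decomposition is:
Bags: B1 = {a, b, i}  B2 = {a, e, i}  B3 = {a, f, i}  B4 = {f, h, i}  B5 = {a, g, i}  B6 = {a, c, i}  B7 = {a, d, e}  B8 = {a, d, j}
Tree: B1–B2, B1–B3, B3–B4, B1–B5, B1–B6, B2–B7, B7–B8
Each bag holds 3 vertices, so the decomposition has width 2, which upper-bounds the treewidth. Conversely, {f, h, i} is a clique of size 3, and the vertices of any clique must share a bag in every tree decomposition; so some bag has ≥ 3 vertices and tw(G) ≥ 2. The upper and lower bounds meet at 2, so that is the treewidth.

2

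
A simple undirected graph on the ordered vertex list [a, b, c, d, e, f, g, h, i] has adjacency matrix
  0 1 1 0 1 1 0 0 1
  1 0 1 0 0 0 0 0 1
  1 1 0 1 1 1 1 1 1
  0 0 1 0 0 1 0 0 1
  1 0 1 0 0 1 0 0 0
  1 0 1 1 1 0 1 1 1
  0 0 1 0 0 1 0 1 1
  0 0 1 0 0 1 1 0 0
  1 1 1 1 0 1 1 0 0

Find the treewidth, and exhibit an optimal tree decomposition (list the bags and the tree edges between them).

Every bag has size at most 4, so the width is 4 − 1 = 3 and tw(G) ≤ 3. On the other hand G contains the 4-clique {a, c, e, f}. A clique must lie in a single bag of any decomposition, so no decomposition can have width below 3. Combining the bounds, tw(G) = 3.

Treewidth 3.
One optimal decomposition is:
Bags: B1 = {c, f, g, i}  B2 = {a, c, f, i}  B3 = {a, b, c, i}  B4 = {c, d, f, i}  B5 = {a, c, e, f}  B6 = {c, f, g, h}
Tree: B1–B2, B2–B3, B1–B4, B2–B5, B1–B6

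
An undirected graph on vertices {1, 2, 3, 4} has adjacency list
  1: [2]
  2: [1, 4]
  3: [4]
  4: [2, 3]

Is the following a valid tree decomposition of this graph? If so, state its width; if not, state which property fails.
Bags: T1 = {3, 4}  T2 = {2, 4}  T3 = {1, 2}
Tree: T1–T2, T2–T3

Checking the three conditions: (i) the bags cover all of {1, 2, 3, 4}; (ii) for each edge, some bag contains both endpoints; (iii) the bags containing any fixed vertex form a subtree. All hold, so the decomposition is valid with width 2 − 1 = 1.

Yes; width 1.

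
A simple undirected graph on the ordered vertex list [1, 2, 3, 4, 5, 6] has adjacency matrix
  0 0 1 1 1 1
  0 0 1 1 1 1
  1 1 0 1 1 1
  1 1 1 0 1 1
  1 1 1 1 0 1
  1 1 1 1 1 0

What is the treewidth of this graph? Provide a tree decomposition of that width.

The largest bag has 5 vertices, giving width 4; this decomposition certifies tw(G) ≤ 4. For the lower bound, the 5 vertices {1, 3, 4, 5, 6} are pairwise adjacent, and any tree decomposition puts a clique entirely inside one bag — forcing width ≥ 4. Therefore the treewidth is 4.

Treewidth 4.
One such decomposition:
Bags: B1 = {1, 3, 4, 5, 6}  B2 = {2, 3, 4, 5, 6}
Tree: B1–B2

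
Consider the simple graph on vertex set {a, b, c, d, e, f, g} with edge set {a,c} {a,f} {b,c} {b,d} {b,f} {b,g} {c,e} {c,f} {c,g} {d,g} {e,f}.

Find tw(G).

2

A width-2 tree decomposition is:
Bags: B1 = {a, c, f}  B2 = {c, e, f}  B3 = {b, c, f}  B4 = {b, c, g}  B5 = {b, d, g}
Tree: B1–B2, B1–B3, B3–B4, B4–B5
Every bag has size at most 3, so the width is 3 − 1 = 2 and tw(G) ≤ 2. Conversely, {b, d, g} is a clique of size 3, and the vertices of any clique must share a bag in every tree decomposition; so some bag has ≥ 3 vertices and tw(G) ≥ 2. The upper and lower bounds meet at 2, so that is the treewidth.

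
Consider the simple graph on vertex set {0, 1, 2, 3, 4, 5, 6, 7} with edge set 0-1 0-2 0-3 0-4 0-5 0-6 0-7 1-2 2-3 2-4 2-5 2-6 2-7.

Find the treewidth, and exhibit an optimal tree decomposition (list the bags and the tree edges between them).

Treewidth 2.
One optimal decomposition is:
Bags: B1 = {0, 2, 5}  B2 = {0, 2, 6}  B3 = {0, 2, 3}  B4 = {0, 1, 2}  B5 = {0, 2, 7}  B6 = {0, 2, 4}
Tree: B1–B2, B1–B3, B1–B4, B4–B5, B1–B6

Every bag has size at most 3, so the width is 3 − 1 = 2 and tw(G) ≤ 2. For the lower bound, the 3 vertices {0, 1, 2} are pairwise adjacent, and any tree decomposition puts a clique entirely inside one bag — forcing width ≥ 2. Combining the bounds, tw(G) = 2.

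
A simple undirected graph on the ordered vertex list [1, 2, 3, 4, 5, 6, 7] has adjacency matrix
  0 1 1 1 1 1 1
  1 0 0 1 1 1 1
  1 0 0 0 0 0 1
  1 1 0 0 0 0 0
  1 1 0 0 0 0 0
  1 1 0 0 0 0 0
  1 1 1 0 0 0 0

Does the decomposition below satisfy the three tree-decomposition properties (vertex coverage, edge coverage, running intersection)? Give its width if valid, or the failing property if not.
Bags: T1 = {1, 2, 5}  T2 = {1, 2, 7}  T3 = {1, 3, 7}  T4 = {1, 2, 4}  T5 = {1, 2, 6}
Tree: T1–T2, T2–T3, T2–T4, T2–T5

Checking the three conditions: (i) the bags cover all of {1, 2, 3, 4, 5, 6, 7}; (ii) for each edge, some bag contains both endpoints; (iii) the bags containing any fixed vertex form a subtree. All hold, so the decomposition is valid with width 3 − 1 = 2.

Yes; width 2.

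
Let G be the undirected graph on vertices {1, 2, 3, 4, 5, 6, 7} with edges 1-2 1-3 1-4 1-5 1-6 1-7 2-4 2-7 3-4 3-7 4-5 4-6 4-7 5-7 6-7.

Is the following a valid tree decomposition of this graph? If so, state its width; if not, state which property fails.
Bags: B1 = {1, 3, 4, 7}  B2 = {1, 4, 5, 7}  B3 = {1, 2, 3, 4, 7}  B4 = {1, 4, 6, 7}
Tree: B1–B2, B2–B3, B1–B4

No — bags containing vertex 3 are not connected in the tree.

A tree decomposition must satisfy three properties: every vertex lies in some bag; for every edge, both endpoints lie together in some bag; and for every vertex, the bags containing it form a connected subtree. Here bags containing vertex 3 are not connected in the tree, so the decomposition is invalid.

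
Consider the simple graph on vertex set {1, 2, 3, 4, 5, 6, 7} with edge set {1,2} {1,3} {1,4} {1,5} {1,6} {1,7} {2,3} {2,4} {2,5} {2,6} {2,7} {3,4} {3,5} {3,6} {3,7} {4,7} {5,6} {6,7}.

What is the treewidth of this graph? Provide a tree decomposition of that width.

Treewidth 4.
Bags: B1 = {1, 2, 3, 6, 7}  B2 = {1, 2, 3, 5, 6}  B3 = {1, 2, 3, 4, 7}
Tree: B1–B2, B1–B3

Each bag holds 5 vertices, so the decomposition has width 4, which upper-bounds the treewidth. On the other hand G contains the 5-clique {1, 2, 3, 4, 7}. A clique must lie in a single bag of any decomposition, so no decomposition can have width below 4. Combining the bounds, tw(G) = 4.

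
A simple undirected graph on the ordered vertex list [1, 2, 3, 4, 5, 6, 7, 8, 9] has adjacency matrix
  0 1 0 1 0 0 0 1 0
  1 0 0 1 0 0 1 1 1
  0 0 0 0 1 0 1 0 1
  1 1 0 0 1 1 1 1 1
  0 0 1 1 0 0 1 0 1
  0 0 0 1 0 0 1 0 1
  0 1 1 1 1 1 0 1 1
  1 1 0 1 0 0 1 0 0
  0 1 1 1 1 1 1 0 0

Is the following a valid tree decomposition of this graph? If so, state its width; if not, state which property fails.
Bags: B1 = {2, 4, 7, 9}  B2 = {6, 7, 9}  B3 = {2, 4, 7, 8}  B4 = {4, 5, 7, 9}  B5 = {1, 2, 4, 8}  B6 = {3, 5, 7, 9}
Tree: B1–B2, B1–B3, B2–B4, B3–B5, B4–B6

No — edge (4,6) lies in no bag.

A tree decomposition must satisfy three properties: every vertex lies in some bag; for every edge, both endpoints lie together in some bag; and for every vertex, the bags containing it form a connected subtree. Here edge (4,6) lies in no bag, so the decomposition is invalid.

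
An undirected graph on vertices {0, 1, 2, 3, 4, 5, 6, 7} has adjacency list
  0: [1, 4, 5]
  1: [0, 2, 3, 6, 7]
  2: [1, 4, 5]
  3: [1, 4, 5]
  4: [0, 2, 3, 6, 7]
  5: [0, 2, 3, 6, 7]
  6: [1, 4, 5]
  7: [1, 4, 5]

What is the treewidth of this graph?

3

A width-3 tree decomposition is:
Bags: B1 = {0, 1, 4, 5}  B2 = {1, 4, 5, 6}  B3 = {1, 3, 4, 5}  B4 = {1, 4, 5, 7}  B5 = {1, 2, 4, 5}
Tree: B1–B2, B2–B3, B3–B4, B4–B5
Every bag has size at most 4, so the width is 4 − 1 = 3 and tw(G) ≤ 3. For the lower bound: the 4 vertex sets {0,4}, {1,6}, {5}, {3} are disjoint, each induces a connected subgraph, and every pair is joined by at least one edge of G. Contracting each set to a single vertex therefore yields K_{4} as a minor, and since treewidth is minor-monotone, tw(G) ≥ tw(K_{4}) = 3. Therefore the treewidth is 3.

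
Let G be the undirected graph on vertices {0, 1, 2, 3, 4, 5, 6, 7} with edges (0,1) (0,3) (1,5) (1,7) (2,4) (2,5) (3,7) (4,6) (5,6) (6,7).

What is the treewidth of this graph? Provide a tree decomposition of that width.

Each bag holds 3 vertices, so the decomposition has width 2, which upper-bounds the treewidth. The edges 4–2–5–6–4 form a cycle, so G is not a tree and its treewidth is at least 2. The upper and lower bounds meet at 2, so that is the treewidth.

Treewidth 2.
One such decomposition:
Bags: B1 = {2, 4, 6}  B2 = {2, 5, 6}  B3 = {5, 6, 7}  B4 = {1, 5, 7}  B5 = {1, 3, 7}  B6 = {0, 1, 3}
Tree: B1–B2, B2–B3, B3–B4, B4–B5, B5–B6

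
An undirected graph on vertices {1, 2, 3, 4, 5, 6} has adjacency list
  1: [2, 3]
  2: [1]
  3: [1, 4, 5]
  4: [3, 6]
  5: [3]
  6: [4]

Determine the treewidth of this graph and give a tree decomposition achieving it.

Treewidth 1.
One optimal decomposition is:
Bags: B1 = {1, 3}  B2 = {3, 4}  B3 = {4, 6}  B4 = {1, 2}  B5 = {3, 5}
Tree: B1–B2, B2–B3, B1–B4, B2–B5

Every bag has size at most 2, so the width is 2 − 1 = 1 and tw(G) ≤ 1. Since G has at least one edge (e.g. 3–1), it is not an edgeless graph, so tw(G) ≥ 1. Hence tw(G) = 1 exactly.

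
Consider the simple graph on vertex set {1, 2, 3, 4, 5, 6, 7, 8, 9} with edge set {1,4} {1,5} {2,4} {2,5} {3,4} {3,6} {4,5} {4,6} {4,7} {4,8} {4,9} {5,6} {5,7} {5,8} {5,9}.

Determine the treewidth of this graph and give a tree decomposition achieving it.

Every bag has size at most 3, so the width is 3 − 1 = 2 and tw(G) ≤ 2. For the lower bound, the 3 vertices {3, 4, 6} are pairwise adjacent, and any tree decomposition puts a clique entirely inside one bag — forcing width ≥ 2. The upper and lower bounds meet at 2, so that is the treewidth.

Treewidth 2.
One such decomposition:
Bags: B1 = {1, 4, 5}  B2 = {2, 4, 5}  B3 = {4, 5, 9}  B4 = {4, 5, 6}  B5 = {4, 5, 7}  B6 = {4, 5, 8}  B7 = {3, 4, 6}
Tree: B1–B2, B1–B3, B1–B4, B3–B5, B5–B6, B4–B7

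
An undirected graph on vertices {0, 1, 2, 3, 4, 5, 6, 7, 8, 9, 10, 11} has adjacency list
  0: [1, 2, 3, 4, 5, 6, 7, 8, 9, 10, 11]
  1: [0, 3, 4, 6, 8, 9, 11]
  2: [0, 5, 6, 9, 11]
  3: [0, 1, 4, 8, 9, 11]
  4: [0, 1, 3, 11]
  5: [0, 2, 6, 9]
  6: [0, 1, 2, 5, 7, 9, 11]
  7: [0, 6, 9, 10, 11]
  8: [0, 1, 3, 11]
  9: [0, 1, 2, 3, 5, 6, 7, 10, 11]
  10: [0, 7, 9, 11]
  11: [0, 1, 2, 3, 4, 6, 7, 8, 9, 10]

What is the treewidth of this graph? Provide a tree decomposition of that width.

Treewidth 4.
One optimal decomposition is:
Bags: B1 = {0, 6, 7, 9, 11}  B2 = {0, 1, 6, 9, 11}  B3 = {0, 1, 3, 9, 11}  B4 = {0, 2, 6, 9, 11}  B5 = {0, 1, 3, 8, 11}  B6 = {0, 1, 3, 4, 11}  B7 = {0, 7, 9, 10, 11}  B8 = {0, 2, 5, 6, 9}
Tree: B1–B2, B2–B3, B1–B4, B3–B5, B5–B6, B1–B7, B4–B8

Each bag holds 5 vertices, so the decomposition has width 4, which upper-bounds the treewidth. Conversely, {0, 1, 3, 8, 11} is a clique of size 5, and the vertices of any clique must share a bag in every tree decomposition; so some bag has ≥ 5 vertices and tw(G) ≥ 4. Hence tw(G) = 4 exactly.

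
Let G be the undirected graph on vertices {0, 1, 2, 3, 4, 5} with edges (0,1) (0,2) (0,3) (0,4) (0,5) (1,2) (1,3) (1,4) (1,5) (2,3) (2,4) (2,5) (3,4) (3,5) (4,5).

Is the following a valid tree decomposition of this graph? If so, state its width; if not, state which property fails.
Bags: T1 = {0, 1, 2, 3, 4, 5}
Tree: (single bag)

Every vertex of G appears in some bag (union = {0, 1, 2, 3, 4, 5}); every edge is covered by a bag; and for each vertex v the set of bags containing v is connected in the bag tree. The decomposition is therefore valid. The largest bag has 6 vertices, so the width is 5.

Yes; width 5.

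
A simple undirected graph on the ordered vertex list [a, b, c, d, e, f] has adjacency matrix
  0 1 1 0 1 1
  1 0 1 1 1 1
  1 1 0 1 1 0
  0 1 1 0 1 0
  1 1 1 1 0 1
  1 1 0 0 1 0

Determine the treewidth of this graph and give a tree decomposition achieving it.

The largest bag has 4 vertices, giving width 3; this decomposition certifies tw(G) ≤ 3. For the lower bound, the 4 vertices {b, c, d, e} are pairwise adjacent, and any tree decomposition puts a clique entirely inside one bag — forcing width ≥ 3. The upper and lower bounds meet at 3, so that is the treewidth.

Treewidth 3.
One optimal decomposition is:
Bags: B1 = {a, b, e, f}  B2 = {a, b, c, e}  B3 = {b, c, d, e}
Tree: B1–B2, B2–B3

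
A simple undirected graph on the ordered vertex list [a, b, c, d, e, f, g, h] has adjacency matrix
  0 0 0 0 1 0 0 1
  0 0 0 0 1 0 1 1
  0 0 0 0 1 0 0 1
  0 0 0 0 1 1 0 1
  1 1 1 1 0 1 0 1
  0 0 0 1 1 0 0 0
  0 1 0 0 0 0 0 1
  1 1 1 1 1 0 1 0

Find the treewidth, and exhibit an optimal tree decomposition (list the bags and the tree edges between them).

Treewidth 2.
One such decomposition:
Bags: B1 = {b, e, h}  B2 = {b, g, h}  B3 = {d, e, h}  B4 = {d, e, f}  B5 = {a, e, h}  B6 = {c, e, h}
Tree: B1–B2, B1–B3, B3–B4, B3–B5, B5–B6

Every bag has size at most 3, so the width is 3 − 1 = 2 and tw(G) ≤ 2. On the other hand G contains the 3-clique {b, g, h}. A clique must lie in a single bag of any decomposition, so no decomposition can have width below 2. Therefore the treewidth is 2.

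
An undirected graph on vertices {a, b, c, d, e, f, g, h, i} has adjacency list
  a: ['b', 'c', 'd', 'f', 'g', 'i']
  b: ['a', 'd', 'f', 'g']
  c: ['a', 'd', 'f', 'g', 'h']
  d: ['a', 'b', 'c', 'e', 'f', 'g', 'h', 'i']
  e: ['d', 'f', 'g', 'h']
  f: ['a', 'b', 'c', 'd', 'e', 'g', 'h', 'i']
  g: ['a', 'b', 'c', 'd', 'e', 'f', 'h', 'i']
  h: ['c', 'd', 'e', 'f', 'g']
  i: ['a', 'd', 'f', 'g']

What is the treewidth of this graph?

A width-4 tree decomposition is:
Bags: B1 = {c, d, f, g, h}  B2 = {d, e, f, g, h}  B3 = {a, c, d, f, g}  B4 = {a, b, d, f, g}  B5 = {a, d, f, g, i}
Tree: B1–B2, B1–B3, B3–B4, B3–B5
Each bag holds 5 vertices, so the decomposition has width 4, which upper-bounds the treewidth. For the lower bound, the 5 vertices {d, e, f, g, h} are pairwise adjacent, and any tree decomposition puts a clique entirely inside one bag — forcing width ≥ 4. Therefore the treewidth is 4.

4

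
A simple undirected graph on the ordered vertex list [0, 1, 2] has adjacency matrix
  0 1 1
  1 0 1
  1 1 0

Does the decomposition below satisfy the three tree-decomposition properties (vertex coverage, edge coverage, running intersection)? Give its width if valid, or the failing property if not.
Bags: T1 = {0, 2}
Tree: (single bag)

A tree decomposition must satisfy three properties: every vertex lies in some bag; for every edge, both endpoints lie together in some bag; and for every vertex, the bags containing it form a connected subtree. Here vertex 1 appears in no bag, so the decomposition is invalid.

No — vertex 1 appears in no bag.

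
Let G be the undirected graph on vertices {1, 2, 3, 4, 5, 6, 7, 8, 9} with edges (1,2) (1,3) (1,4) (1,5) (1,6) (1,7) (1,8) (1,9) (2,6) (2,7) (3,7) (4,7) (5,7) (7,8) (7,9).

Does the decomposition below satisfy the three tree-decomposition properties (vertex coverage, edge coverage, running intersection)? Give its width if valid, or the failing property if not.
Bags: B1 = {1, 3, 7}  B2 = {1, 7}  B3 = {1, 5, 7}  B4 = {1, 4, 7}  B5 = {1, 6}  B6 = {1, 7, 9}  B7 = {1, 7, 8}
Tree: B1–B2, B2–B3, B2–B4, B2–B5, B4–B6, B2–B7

A tree decomposition must satisfy three properties: every vertex lies in some bag; for every edge, both endpoints lie together in some bag; and for every vertex, the bags containing it form a connected subtree. Here vertex 2 appears in no bag, so the decomposition is invalid.

No — vertex 2 appears in no bag.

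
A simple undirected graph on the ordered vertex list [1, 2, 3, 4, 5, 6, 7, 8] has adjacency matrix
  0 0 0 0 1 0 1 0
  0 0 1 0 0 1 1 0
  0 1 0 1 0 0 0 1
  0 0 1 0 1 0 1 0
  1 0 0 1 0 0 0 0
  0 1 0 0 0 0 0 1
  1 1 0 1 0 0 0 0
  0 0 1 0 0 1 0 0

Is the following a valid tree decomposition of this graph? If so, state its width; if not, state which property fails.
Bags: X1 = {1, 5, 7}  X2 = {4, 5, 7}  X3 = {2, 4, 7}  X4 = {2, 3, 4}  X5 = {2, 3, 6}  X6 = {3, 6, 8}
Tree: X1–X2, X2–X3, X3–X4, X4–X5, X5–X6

Yes; width 2.

Checking the three conditions: (i) the bags cover all of {1, 2, 3, 4, 5, 6, 7, 8}; (ii) for each edge, some bag contains both endpoints; (iii) the bags containing any fixed vertex form a subtree. All hold, so the decomposition is valid with width 3 − 1 = 2.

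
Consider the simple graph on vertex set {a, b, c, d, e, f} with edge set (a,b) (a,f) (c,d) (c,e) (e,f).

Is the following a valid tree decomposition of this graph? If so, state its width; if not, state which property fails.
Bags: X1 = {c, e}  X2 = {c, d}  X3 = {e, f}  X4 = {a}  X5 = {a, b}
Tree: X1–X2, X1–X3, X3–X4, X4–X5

No — edge (f,a) lies in no bag.

A tree decomposition must satisfy three properties: every vertex lies in some bag; for every edge, both endpoints lie together in some bag; and for every vertex, the bags containing it form a connected subtree. Here edge (f,a) lies in no bag, so the decomposition is invalid.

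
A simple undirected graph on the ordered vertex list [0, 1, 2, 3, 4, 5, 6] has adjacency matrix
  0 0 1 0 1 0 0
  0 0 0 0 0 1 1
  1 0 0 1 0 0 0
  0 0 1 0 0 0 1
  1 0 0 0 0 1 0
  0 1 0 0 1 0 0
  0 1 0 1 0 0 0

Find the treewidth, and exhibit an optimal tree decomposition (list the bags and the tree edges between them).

The largest bag has 3 vertices, giving width 2; this decomposition certifies tw(G) ≤ 2. The edges 1–5–4–0–2–3–6–1 form a cycle, so G is not a tree and its treewidth is at least 2. Combining the bounds, tw(G) = 2.

Treewidth 2.
One optimal decomposition is:
Bags: B1 = {1, 4, 5}  B2 = {0, 1, 4}  B3 = {0, 1, 2}  B4 = {1, 2, 3}  B5 = {1, 3, 6}
Tree: B1–B2, B2–B3, B3–B4, B4–B5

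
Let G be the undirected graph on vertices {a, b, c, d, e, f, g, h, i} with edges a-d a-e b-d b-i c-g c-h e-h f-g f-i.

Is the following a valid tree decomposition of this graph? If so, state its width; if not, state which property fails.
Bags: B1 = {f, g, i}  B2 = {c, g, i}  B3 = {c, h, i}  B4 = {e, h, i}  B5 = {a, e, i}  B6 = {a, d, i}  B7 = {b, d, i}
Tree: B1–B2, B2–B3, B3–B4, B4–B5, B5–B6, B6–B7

Checking the three conditions: (i) the bags cover all of {a, b, c, d, e, f, g, h, i}; (ii) for each edge, some bag contains both endpoints; (iii) the bags containing any fixed vertex form a subtree. All hold, so the decomposition is valid with width 3 − 1 = 2.

Yes; width 2.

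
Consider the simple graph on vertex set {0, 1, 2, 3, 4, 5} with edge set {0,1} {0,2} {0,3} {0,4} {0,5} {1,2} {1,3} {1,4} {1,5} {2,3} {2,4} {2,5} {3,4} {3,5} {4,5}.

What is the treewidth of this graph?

5

A width-5 tree decomposition is:
Bags: B1 = {0, 1, 2, 3, 4, 5}
Tree: (single bag)
With just one bag of size 6, the width is 6 − 1 = 5, so tw(G) ≤ 5. On the other hand G contains the 6-clique {0, 1, 2, 3, 4, 5}. A clique must lie in a single bag of any decomposition, so no decomposition can have width below 5. Therefore the treewidth is 5.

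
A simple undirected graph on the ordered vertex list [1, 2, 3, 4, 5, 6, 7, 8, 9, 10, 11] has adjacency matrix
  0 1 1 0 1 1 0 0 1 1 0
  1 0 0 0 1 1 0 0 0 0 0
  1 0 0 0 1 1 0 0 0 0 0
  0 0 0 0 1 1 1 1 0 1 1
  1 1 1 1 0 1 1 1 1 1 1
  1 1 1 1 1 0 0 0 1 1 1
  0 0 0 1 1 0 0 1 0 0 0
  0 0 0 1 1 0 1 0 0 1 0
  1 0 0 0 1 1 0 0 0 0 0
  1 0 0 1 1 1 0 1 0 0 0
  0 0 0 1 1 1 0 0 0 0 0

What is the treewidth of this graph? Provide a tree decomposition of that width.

Treewidth 3.
Bags: B1 = {1, 5, 6, 9}  B2 = {1, 5, 6, 10}  B3 = {4, 5, 6, 10}  B4 = {4, 5, 6, 11}  B5 = {4, 5, 8, 10}  B6 = {4, 5, 7, 8}  B7 = {1, 2, 5, 6}  B8 = {1, 3, 5, 6}
Tree: B1–B2, B2–B3, B3–B4, B3–B5, B5–B6, B1–B7, B7–B8

The largest bag has 4 vertices, giving width 3; this decomposition certifies tw(G) ≤ 3. On the other hand G contains the 4-clique {4, 5, 8, 10}. A clique must lie in a single bag of any decomposition, so no decomposition can have width below 3. The upper and lower bounds meet at 3, so that is the treewidth.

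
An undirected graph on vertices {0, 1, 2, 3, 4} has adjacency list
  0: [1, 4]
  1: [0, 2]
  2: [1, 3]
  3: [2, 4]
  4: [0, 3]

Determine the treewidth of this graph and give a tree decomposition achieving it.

The largest bag has 3 vertices, giving width 2; this decomposition certifies tw(G) ≤ 2. For the lower bound, G contains the cycle 4–0–1–2–3–4, so G is not a forest; only forests have treewidth ≤ 1, hence tw(G) ≥ 2. Therefore the treewidth is 2.

Treewidth 2.
One optimal decomposition is:
Bags: B1 = {0, 1, 4}  B2 = {1, 2, 4}  B3 = {2, 3, 4}
Tree: B1–B2, B2–B3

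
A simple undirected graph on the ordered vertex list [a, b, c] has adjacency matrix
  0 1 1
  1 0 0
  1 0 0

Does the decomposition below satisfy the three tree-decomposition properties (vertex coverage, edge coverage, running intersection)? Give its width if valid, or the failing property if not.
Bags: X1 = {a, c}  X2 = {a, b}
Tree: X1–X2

Vertex coverage: the bags together contain {a, b, c}, the full vertex set. Edge coverage: each edge of G has both endpoints in at least one bag. Running intersection: for every vertex, the bags containing it form a connected subtree. All three properties hold, so this is a valid tree decomposition of width max|bag| − 1 = 1, and hence tw(G) ≤ 1.

Yes; width 1.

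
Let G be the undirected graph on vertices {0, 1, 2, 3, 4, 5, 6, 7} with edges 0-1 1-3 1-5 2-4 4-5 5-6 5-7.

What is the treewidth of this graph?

1

A width-1 tree decomposition is:
Bags: B1 = {1, 5}  B2 = {0, 1}  B3 = {5, 7}  B4 = {5, 6}  B5 = {4, 5}  B6 = {2, 4}  B7 = {1, 3}
Tree: B1–B2, B1–B3, B3–B4, B4–B5, B5–B6, B2–B7
Each bag holds 2 vertices, so the decomposition has width 1, which upper-bounds the treewidth. Since G has at least one edge (e.g. 5–1), it is not an edgeless graph, so tw(G) ≥ 1. The upper and lower bounds meet at 1, so that is the treewidth.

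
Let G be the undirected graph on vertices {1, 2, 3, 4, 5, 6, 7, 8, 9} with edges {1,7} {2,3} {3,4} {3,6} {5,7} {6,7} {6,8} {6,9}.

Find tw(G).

A width-1 tree decomposition is:
Bags: B1 = {6, 7}  B2 = {3, 6}  B3 = {6, 9}  B4 = {2, 3}  B5 = {6, 8}  B6 = {1, 7}  B7 = {3, 4}  B8 = {5, 7}
Tree: B1–B2, B1–B3, B2–B4, B2–B5, B1–B6, B4–B7, B1–B8
The largest bag has 2 vertices, giving width 1; this decomposition certifies tw(G) ≤ 1. Since G has at least one edge (e.g. 6–7), it is not an edgeless graph, so tw(G) ≥ 1. Combining the bounds, tw(G) = 1.

1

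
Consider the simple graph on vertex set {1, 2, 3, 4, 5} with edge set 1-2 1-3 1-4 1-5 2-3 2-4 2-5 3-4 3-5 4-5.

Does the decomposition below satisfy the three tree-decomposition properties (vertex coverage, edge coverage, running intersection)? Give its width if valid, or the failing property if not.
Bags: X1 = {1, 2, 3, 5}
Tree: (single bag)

A tree decomposition must satisfy three properties: every vertex lies in some bag; for every edge, both endpoints lie together in some bag; and for every vertex, the bags containing it form a connected subtree. Here vertex 4 appears in no bag, so the decomposition is invalid.

No — vertex 4 appears in no bag.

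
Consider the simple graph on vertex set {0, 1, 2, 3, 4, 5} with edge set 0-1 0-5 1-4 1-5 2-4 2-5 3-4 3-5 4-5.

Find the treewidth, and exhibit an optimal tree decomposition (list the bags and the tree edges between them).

The largest bag has 3 vertices, giving width 2; this decomposition certifies tw(G) ≤ 2. Conversely, {0, 1, 5} is a clique of size 3, and the vertices of any clique must share a bag in every tree decomposition; so some bag has ≥ 3 vertices and tw(G) ≥ 2. Combining the bounds, tw(G) = 2.

Treewidth 2.
One such decomposition:
Bags: B1 = {1, 4, 5}  B2 = {3, 4, 5}  B3 = {0, 1, 5}  B4 = {2, 4, 5}
Tree: B1–B2, B1–B3, B1–B4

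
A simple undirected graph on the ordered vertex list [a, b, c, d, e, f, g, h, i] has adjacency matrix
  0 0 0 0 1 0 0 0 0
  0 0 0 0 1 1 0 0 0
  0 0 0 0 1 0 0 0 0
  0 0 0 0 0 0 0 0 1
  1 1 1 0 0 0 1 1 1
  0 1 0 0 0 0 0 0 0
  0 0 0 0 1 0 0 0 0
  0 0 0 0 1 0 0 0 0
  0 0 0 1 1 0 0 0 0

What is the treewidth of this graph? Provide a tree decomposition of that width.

Treewidth 1.
One such decomposition:
Bags: B1 = {b, e}  B2 = {e, g}  B3 = {c, e}  B4 = {e, i}  B5 = {a, e}  B6 = {e, h}  B7 = {d, i}  B8 = {b, f}
Tree: B1–B2, B2–B3, B2–B4, B4–B5, B1–B6, B4–B7, B1–B8

Each bag holds 2 vertices, so the decomposition has width 1, which upper-bounds the treewidth. Since G has at least one edge (e.g. e–b), it is not an edgeless graph, so tw(G) ≥ 1. Therefore the treewidth is 1.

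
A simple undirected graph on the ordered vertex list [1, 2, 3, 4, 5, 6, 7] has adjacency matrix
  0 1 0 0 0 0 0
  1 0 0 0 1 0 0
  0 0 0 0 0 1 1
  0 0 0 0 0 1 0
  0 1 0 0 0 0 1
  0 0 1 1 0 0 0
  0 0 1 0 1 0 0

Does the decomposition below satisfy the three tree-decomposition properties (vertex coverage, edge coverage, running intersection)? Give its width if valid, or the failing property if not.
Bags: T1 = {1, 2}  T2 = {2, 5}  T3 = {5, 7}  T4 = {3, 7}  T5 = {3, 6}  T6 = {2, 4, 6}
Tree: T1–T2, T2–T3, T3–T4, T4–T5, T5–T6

No — bags containing vertex 2 are not connected in the tree.

A tree decomposition must satisfy three properties: every vertex lies in some bag; for every edge, both endpoints lie together in some bag; and for every vertex, the bags containing it form a connected subtree. Here bags containing vertex 2 are not connected in the tree, so the decomposition is invalid.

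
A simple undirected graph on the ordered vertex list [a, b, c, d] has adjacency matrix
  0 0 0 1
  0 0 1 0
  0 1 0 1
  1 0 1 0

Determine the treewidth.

1

A width-1 tree decomposition is:
Bags: B1 = {c, d}  B2 = {a, d}  B3 = {b, c}
Tree: B1–B2, B1–B3
Each bag holds 2 vertices, so the decomposition has width 1, which upper-bounds the treewidth. G has an edge, so its treewidth is at least 1. Therefore the treewidth is 1.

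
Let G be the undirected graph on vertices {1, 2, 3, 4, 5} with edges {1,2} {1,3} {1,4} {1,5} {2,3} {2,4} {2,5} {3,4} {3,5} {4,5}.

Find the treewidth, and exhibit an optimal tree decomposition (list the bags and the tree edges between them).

A single bag containing all 5 vertices is trivially a valid decomposition of width 4. For the lower bound, the 5 vertices {1, 2, 3, 4, 5} are pairwise adjacent, and any tree decomposition puts a clique entirely inside one bag — forcing width ≥ 4. The upper and lower bounds meet at 4, so that is the treewidth.

Treewidth 4.
One optimal decomposition is:
Bags: B1 = {1, 2, 3, 4, 5}
Tree: (single bag)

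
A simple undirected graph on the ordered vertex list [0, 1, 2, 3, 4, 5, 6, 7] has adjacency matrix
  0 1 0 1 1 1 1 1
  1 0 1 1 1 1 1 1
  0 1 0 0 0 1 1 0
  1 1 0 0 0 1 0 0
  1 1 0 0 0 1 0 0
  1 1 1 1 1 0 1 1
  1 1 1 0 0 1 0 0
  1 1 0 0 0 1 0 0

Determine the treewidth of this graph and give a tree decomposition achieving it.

Each bag holds 4 vertices, so the decomposition has width 3, which upper-bounds the treewidth. On the other hand G contains the 4-clique {0, 1, 3, 5}. A clique must lie in a single bag of any decomposition, so no decomposition can have width below 3. Hence tw(G) = 3 exactly.

Treewidth 3.
One such decomposition:
Bags: B1 = {0, 1, 4, 5}  B2 = {0, 1, 5, 6}  B3 = {0, 1, 3, 5}  B4 = {0, 1, 5, 7}  B5 = {1, 2, 5, 6}
Tree: B1–B2, B1–B3, B3–B4, B2–B5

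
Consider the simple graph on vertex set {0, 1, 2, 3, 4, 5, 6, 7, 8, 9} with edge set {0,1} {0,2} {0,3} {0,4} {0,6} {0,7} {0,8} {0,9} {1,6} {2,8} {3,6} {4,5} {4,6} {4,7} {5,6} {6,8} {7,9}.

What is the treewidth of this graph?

2

A width-2 tree decomposition is:
Bags: B1 = {0, 6, 8}  B2 = {0, 4, 6}  B3 = {0, 2, 8}  B4 = {0, 4, 7}  B5 = {0, 7, 9}  B6 = {0, 1, 6}  B7 = {0, 3, 6}  B8 = {4, 5, 6}
Tree: B1–B2, B1–B3, B2–B4, B4–B5, B2–B6, B2–B7, B2–B8
Each bag holds 3 vertices, so the decomposition has width 2, which upper-bounds the treewidth. On the other hand G contains the 3-clique {0, 7, 9}. A clique must lie in a single bag of any decomposition, so no decomposition can have width below 2. Combining the bounds, tw(G) = 2.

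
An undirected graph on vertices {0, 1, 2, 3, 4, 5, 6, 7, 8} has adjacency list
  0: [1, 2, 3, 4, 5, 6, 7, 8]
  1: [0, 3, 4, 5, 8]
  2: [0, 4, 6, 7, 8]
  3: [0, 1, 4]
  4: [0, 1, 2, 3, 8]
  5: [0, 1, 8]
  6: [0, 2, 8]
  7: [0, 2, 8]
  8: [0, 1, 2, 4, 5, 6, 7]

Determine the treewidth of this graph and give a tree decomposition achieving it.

Treewidth 3.
One such decomposition:
Bags: B1 = {0, 2, 6, 8}  B2 = {0, 2, 4, 8}  B3 = {0, 2, 7, 8}  B4 = {0, 1, 4, 8}  B5 = {0, 1, 5, 8}  B6 = {0, 1, 3, 4}
Tree: B1–B2, B2–B3, B2–B4, B4–B5, B4–B6

Each bag holds 4 vertices, so the decomposition has width 3, which upper-bounds the treewidth. On the other hand G contains the 4-clique {0, 1, 4, 8}. A clique must lie in a single bag of any decomposition, so no decomposition can have width below 3. The upper and lower bounds meet at 3, so that is the treewidth.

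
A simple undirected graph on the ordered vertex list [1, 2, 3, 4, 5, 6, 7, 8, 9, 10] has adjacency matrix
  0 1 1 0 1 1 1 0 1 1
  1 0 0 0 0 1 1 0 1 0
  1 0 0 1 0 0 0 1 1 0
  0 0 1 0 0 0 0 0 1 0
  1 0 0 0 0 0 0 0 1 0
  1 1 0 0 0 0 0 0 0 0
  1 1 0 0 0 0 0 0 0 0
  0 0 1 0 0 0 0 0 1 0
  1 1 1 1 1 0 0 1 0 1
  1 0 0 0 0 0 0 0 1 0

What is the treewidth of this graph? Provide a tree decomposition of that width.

Each bag holds 3 vertices, so the decomposition has width 2, which upper-bounds the treewidth. For the lower bound, the 3 vertices {3, 8, 9} are pairwise adjacent, and any tree decomposition puts a clique entirely inside one bag — forcing width ≥ 2. Combining the bounds, tw(G) = 2.

Treewidth 2.
Bags: B1 = {1, 2, 9}  B2 = {1, 3, 9}  B3 = {1, 9, 10}  B4 = {3, 8, 9}  B5 = {3, 4, 9}  B6 = {1, 2, 7}  B7 = {1, 5, 9}  B8 = {1, 2, 6}
Tree: B1–B2, B1–B3, B2–B4, B4–B5, B1–B6, B3–B7, B6–B8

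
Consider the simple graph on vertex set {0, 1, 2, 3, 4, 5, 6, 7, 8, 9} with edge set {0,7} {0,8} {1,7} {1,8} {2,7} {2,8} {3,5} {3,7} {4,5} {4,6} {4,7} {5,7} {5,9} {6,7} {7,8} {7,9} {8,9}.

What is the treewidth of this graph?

A width-2 tree decomposition is:
Bags: B1 = {5, 7, 9}  B2 = {7, 8, 9}  B3 = {3, 5, 7}  B4 = {0, 7, 8}  B5 = {4, 5, 7}  B6 = {2, 7, 8}  B7 = {1, 7, 8}  B8 = {4, 6, 7}
Tree: B1–B2, B1–B3, B2–B4, B3–B5, B4–B6, B6–B7, B5–B8
Each bag holds 3 vertices, so the decomposition has width 2, which upper-bounds the treewidth. For the lower bound, the 3 vertices {3, 5, 7} are pairwise adjacent, and any tree decomposition puts a clique entirely inside one bag — forcing width ≥ 2. Therefore the treewidth is 2.

2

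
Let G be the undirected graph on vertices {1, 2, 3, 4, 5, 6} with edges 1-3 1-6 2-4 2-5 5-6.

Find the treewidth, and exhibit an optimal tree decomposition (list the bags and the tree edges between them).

Treewidth 1.
One optimal decomposition is:
Bags: B1 = {1, 3}  B2 = {1, 6}  B3 = {5, 6}  B4 = {2, 5}  B5 = {2, 4}
Tree: B1–B2, B2–B3, B3–B4, B4–B5

Every bag has size at most 2, so the width is 2 − 1 = 1 and tw(G) ≤ 1. Any graph with an edge has treewidth ≥ 1, and G has the edge 3–1. Hence tw(G) = 1 exactly.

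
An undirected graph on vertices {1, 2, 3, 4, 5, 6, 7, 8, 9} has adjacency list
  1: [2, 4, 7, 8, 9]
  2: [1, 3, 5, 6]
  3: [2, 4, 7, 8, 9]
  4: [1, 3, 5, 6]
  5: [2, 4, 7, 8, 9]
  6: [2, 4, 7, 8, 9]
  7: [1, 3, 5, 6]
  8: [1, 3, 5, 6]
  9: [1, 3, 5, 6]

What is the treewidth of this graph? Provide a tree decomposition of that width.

Treewidth 4.
One optimal decomposition is:
Bags: B1 = {1, 2, 3, 5, 6}  B2 = {1, 3, 5, 6, 9}  B3 = {1, 3, 5, 6, 8}  B4 = {1, 3, 5, 6, 7}  B5 = {1, 3, 4, 5, 6}
Tree: B1–B2, B2–B3, B3–B4, B4–B5

The largest bag has 5 vertices, giving width 4; this decomposition certifies tw(G) ≤ 4. For the lower bound: the 5 vertex sets {1,2}, {6,9}, {3,8}, {5}, {7} are disjoint, each induces a connected subgraph, and every pair is joined by at least one edge of G. Contracting each set to a single vertex therefore yields K_{5} as a minor, and since treewidth is minor-monotone, tw(G) ≥ tw(K_{5}) = 4. The upper and lower bounds meet at 4, so that is the treewidth.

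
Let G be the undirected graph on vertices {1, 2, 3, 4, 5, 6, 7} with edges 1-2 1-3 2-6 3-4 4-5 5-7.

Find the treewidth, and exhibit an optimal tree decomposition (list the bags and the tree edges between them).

The largest bag has 2 vertices, giving width 1; this decomposition certifies tw(G) ≤ 1. G has an edge, so its treewidth is at least 1. Hence tw(G) = 1 exactly.

Treewidth 1.
One such decomposition:
Bags: B1 = {2, 6}  B2 = {1, 2}  B3 = {1, 3}  B4 = {3, 4}  B5 = {4, 5}  B6 = {5, 7}
Tree: B1–B2, B2–B3, B3–B4, B4–B5, B5–B6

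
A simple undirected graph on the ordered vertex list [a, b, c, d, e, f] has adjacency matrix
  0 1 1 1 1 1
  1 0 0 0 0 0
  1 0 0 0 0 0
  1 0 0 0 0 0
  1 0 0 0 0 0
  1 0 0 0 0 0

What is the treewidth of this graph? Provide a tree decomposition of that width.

Treewidth 1.
Bags: B1 = {a, e}  B2 = {a, d}  B3 = {a, b}  B4 = {a, c}  B5 = {a, f}
Tree: B1–B2, B2–B3, B1–B4, B3–B5

Each bag holds 2 vertices, so the decomposition has width 1, which upper-bounds the treewidth. Any graph with an edge has treewidth ≥ 1, and G has the edge e–a. Hence tw(G) = 1 exactly.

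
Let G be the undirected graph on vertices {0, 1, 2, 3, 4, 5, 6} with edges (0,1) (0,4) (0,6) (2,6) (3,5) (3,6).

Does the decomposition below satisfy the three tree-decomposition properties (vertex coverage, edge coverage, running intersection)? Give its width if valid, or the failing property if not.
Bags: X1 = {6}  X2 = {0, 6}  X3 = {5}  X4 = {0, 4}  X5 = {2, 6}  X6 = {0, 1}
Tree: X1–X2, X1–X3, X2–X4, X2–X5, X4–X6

A tree decomposition must satisfy three properties: every vertex lies in some bag; for every edge, both endpoints lie together in some bag; and for every vertex, the bags containing it form a connected subtree. Here vertex 3 appears in no bag, so the decomposition is invalid.

No — vertex 3 appears in no bag.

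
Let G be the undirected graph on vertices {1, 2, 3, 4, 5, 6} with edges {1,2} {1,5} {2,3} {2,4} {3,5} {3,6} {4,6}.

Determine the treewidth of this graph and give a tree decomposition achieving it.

Treewidth 2.
One optimal decomposition is:
Bags: B1 = {1, 3, 5}  B2 = {1, 2, 3}  B3 = {2, 3, 6}  B4 = {2, 4, 6}
Tree: B1–B2, B2–B3, B3–B4

Every bag has size at most 3, so the width is 3 − 1 = 2 and tw(G) ≤ 2. Since 5–1–2–3–5 is a cycle in G, G is not acyclic. Forests are exactly the graphs of treewidth ≤ 1, so tw(G) ≥ 2. Hence tw(G) = 2 exactly.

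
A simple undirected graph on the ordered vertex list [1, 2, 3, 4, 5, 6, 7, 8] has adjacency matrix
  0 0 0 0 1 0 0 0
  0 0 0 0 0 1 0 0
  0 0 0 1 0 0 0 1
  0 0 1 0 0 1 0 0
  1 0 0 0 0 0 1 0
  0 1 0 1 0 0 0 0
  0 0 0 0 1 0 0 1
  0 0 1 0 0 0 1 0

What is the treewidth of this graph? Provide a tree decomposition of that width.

Treewidth 1.
One optimal decomposition is:
Bags: B1 = {2, 6}  B2 = {4, 6}  B3 = {3, 4}  B4 = {3, 8}  B5 = {7, 8}  B6 = {5, 7}  B7 = {1, 5}
Tree: B1–B2, B2–B3, B3–B4, B4–B5, B5–B6, B6–B7

Each bag holds 2 vertices, so the decomposition has width 1, which upper-bounds the treewidth. G has an edge, so its treewidth is at least 1. Therefore the treewidth is 1.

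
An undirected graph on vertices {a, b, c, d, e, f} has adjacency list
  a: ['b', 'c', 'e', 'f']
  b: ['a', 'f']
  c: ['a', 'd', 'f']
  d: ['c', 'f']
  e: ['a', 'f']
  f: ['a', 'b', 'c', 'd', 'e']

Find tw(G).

2

A width-2 tree decomposition is:
Bags: B1 = {a, e, f}  B2 = {a, c, f}  B3 = {a, b, f}  B4 = {c, d, f}
Tree: B1–B2, B1–B3, B2–B4
Every bag has size at most 3, so the width is 3 − 1 = 2 and tw(G) ≤ 2. On the other hand G contains the 3-clique {c, d, f}. A clique must lie in a single bag of any decomposition, so no decomposition can have width below 2. Combining the bounds, tw(G) = 2.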